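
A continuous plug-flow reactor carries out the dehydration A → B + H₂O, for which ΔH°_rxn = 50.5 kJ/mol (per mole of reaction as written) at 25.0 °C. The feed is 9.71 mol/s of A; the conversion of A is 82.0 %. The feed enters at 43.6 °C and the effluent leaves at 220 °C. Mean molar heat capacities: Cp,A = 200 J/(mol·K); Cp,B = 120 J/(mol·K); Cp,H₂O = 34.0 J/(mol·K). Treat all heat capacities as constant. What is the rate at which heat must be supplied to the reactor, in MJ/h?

Extent of reaction ξ = 0.820 × 9.71 = 7.9622 mol/s
Reaction term: ξ·ΔH°_rxn = 7.9622 × 50.5 = 402.09 kJ/s
Sensible, feed 43.6→25 °C: -36.121 kJ/s
Outlet flows (mol/s): A 1.7478, B 7.9622, H₂O 7.9622
Sensible, products 25→220 °C: 307.27 kJ/s
Q = ΔH = 673.24 kJ/s = 673.24 kW
Heat supplied = 2423.7 MJ/h

Q_in = 2420 MJ/h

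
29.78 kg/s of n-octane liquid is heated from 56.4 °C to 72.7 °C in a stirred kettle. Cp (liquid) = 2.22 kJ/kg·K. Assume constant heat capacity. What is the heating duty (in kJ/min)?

Q = 64700 kJ/min

Q = ṁ·Cp·ΔT = 29.78 × 2.22 × (72.7 − 56.4) = 1077.6 kJ/s
Heating duty = 64657 kJ/min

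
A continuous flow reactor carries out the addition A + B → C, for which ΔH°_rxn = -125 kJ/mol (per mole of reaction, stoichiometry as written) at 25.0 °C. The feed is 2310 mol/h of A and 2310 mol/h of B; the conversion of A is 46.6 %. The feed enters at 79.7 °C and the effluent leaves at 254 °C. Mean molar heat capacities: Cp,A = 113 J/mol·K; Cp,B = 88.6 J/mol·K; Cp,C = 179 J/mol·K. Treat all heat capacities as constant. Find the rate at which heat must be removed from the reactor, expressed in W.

Extent of reaction ξ = 0.466 × 2310 = 1076.5 mol/h
Reaction term: ξ·ΔH°_rxn = 1076.5 × -125 = -134560 kJ/h
Sensible, feed 79.7→25 °C: -25474 kJ/h
Outlet flows (mol/h): A 1233.5, B 1233.5, C 1076.5
Sensible, products 25→254 °C: 101070 kJ/h
Q = ΔH = -58958 kJ/h = -16.377 kW
Heat removed = 16377 W

Q_out = 16400 W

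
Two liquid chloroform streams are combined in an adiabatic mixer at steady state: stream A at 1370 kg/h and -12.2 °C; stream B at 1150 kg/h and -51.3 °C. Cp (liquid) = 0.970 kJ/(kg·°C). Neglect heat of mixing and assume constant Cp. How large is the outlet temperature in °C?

Adiabatic, steady state ⇒ Σ ṁᵢCp,ᵢ(T_out − Tᵢ) = 0
T_out = Σ ṁᵢCp,ᵢTᵢ / Σ ṁᵢCp,ᵢ
      = -73438 / 2444.4 = -30.043 °C

T_out = -30.0 °C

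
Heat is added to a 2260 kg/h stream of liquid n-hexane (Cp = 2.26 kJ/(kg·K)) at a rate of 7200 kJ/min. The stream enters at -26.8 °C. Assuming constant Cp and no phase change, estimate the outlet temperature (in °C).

T_out = 57.8 °C

Q = 7200 kJ/min = 432000 kJ/h
ΔT = Q/(ṁ·Cp) = 432000/(2260×2.26) = 84.58 K
T_out = -26.8 + 84.58 = 57.78 °C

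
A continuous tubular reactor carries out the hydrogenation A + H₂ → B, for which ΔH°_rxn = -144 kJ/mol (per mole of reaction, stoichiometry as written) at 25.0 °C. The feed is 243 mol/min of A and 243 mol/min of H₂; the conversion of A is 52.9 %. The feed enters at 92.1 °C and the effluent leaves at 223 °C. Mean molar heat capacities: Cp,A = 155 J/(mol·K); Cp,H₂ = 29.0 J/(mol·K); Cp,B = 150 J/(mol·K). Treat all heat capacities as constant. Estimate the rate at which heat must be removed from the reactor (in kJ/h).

Q_out = 811000 kJ/h

Extent of reaction ξ = 0.529 × 243 = 128.55 mol/min
Reaction term: ξ·ΔH°_rxn = 128.55 × -144 = -18511 kJ/min
Sensible, feed 92.1→25 °C: -3000.2 kJ/min
Outlet flows (mol/min): A 114.45, H₂ 114.45, B 128.55
Sensible, products 25→223 °C: 7987.6 kJ/min
Q = ΔH = -13523 kJ/min = -225.39 kW
Heat removed = 811400 kJ/h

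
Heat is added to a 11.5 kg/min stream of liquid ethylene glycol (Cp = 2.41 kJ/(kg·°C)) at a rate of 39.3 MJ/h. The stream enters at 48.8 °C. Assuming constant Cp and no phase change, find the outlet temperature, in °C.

Q = 39.3 MJ/h = 655 kJ/min
ΔT = Q/(ṁ·Cp) = 655/(11.5×2.41) = 23.633 K
T_out = 48.8 + 23.633 = 72.433 °C

T_out = 72.4 °C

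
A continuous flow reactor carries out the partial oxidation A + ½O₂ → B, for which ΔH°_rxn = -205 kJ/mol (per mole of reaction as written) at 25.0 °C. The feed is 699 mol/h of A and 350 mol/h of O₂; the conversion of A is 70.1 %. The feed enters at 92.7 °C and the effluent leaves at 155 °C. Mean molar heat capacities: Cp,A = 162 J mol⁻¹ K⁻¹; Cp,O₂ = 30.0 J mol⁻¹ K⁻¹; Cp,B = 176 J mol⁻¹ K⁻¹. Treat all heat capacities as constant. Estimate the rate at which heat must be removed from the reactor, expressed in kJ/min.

Q_out = 1550 kJ/min

Extent of reaction ξ = 0.701 × 699 = 490 mol/h
Reaction term: ξ·ΔH°_rxn = 490 × -205 = -100450 kJ/h
Sensible, feed 92.7→25 °C: -8377.1 kJ/h
Outlet flows (mol/h): A 209, O₂ 105, B 490
Sensible, products 25→155 °C: 16022 kJ/h
Q = ΔH = -92805 kJ/h = -25.779 kW
Heat removed = 1546.7 kJ/min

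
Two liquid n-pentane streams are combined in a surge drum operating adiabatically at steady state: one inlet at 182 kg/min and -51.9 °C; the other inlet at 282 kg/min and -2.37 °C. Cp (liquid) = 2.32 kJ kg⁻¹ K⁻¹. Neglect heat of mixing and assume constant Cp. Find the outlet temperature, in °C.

Adiabatic, steady state ⇒ Σ ṁᵢCp,ᵢ(T_out − Tᵢ) = 0
Σ ṁᵢCp,ᵢTᵢ = 182×2.32×-51.9 + 282×2.32×-2.37 = -23465
Σ ṁᵢCp,ᵢ = 182×2.32 + 282×2.32 = 1076.5
T_out = -23465 / 1076.5 = -21.798 °C

T_out = -21.8 °C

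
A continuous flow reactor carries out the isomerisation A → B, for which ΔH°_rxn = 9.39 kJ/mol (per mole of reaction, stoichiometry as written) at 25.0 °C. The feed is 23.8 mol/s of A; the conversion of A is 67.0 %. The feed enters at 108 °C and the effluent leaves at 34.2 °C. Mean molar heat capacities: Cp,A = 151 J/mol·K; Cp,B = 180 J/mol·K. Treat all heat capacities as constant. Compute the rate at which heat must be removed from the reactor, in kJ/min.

Extent of reaction ξ = 0.670 × 23.8 = 15.946 mol/s
Reaction term: ξ·ΔH°_rxn = 15.946 × 9.39 = 149.73 kJ/s
Sensible, feed 108→25 °C: -298.29 kJ/s
Outlet flows (mol/s): A 7.854, B 15.946
Sensible, products 25→34.2 °C: 37.317 kJ/s
Q = ΔH = -111.24 kJ/s = -111.24 kW
Heat removed = 6674.1 kJ/min

Q_out = 6670 kJ/min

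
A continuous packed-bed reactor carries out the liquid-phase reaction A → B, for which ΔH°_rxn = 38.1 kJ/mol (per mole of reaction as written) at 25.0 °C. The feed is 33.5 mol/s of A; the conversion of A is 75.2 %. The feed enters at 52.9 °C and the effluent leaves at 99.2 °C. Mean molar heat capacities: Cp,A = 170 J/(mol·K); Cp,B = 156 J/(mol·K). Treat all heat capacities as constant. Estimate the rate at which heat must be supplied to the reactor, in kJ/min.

Q_in = 71800 kJ/min

Extent of reaction ξ = 0.752 × 33.5 = 25.192 mol/s
Reaction term: ξ·ΔH°_rxn = 25.192 × 38.1 = 959.82 kJ/s
Sensible, feed 52.9→25 °C: -158.89 kJ/s
Outlet flows (mol/s): A 8.308, B 25.192
Sensible, products 25→99.2 °C: 396.4 kJ/s
Q = ΔH = 1197.3 kJ/s = 1197.3 kW
Heat supplied = 71839 kJ/min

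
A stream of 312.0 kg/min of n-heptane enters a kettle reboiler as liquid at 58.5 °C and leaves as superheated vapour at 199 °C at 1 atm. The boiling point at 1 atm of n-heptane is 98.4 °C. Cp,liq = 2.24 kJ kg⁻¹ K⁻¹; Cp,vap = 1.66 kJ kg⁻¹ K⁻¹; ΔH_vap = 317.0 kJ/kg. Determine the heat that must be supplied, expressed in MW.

Q = 2.98 MW

liquid 58.5→98.4 °C: 89.376 kJ/kg
vaporisation at 98.4 °C: 317 kJ/kg
vapour 98.4→199 °C: 167 kJ/kg
Δh = 89.376 + 317 + 167 = 573.37 kJ/kg
Q = ṁ·Δh = 312.0 kg/min × 573.37 kJ/kg = 178890 kJ/min
|Q| = 2981.5 kW = 2.9815 MW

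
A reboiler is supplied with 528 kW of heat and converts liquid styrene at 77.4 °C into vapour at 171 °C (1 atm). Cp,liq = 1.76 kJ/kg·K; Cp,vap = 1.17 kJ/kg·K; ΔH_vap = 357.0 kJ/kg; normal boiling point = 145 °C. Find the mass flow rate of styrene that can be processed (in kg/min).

Δh = 1.76×(145−77.4) + 357.0 + 1.17×(171−145) = 506.4 kJ/kg
Q = 528 kW = 528 kJ/s = 31680 kJ/min
ṁ = Q/Δh = 31680 / 506.4 = 62.56 kg/min

ṁ = 62.6 kg/min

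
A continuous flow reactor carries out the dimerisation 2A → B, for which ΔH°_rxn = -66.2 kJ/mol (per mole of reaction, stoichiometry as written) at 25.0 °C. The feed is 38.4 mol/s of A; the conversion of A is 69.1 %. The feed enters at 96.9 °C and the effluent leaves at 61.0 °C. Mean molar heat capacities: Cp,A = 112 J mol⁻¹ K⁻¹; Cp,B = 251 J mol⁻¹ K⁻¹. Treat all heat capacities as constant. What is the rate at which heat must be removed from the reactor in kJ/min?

Extent of reaction ξ = 0.691 × 38.4 / 2 = 13.267 mol/s
Reaction term: ξ·ΔH°_rxn = 13.267 × -66.2 = -878.29 kJ/s
Sensible, feed 96.9→25 °C: -309.23 kJ/s
Outlet flows (mol/s): A 11.866, B 13.267
Sensible, products 25→61.0 °C: 167.72 kJ/s
Q = ΔH = -1019.8 kJ/s = -1019.8 kW
Heat removed = 61187 kJ/min

Q_out = 61200 kJ/min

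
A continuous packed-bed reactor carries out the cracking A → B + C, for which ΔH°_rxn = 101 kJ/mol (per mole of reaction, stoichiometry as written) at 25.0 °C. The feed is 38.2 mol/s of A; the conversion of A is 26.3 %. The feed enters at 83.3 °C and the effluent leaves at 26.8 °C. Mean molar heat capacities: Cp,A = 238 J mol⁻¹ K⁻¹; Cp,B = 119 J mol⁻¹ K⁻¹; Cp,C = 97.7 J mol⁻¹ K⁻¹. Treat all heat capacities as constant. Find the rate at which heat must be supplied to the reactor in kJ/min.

Extent of reaction ξ = 0.263 × 38.2 = 10.047 mol/s
Reaction term: ξ·ΔH°_rxn = 10.047 × 101 = 1014.7 kJ/s
Sensible, feed 83.3→25 °C: -530.04 kJ/s
Outlet flows (mol/s): A 28.153, B 10.047, C 10.047
Sensible, products 25→26.8 °C: 15.98 kJ/s
Q = ΔH = 500.65 kJ/s = 500.65 kW
Heat supplied = 30039 kJ/min

Q_in = 30000 kJ/min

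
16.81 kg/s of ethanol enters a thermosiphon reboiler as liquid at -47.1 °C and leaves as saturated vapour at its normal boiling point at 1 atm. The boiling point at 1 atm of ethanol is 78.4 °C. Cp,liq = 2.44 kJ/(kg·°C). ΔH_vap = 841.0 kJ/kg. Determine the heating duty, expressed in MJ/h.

Q = 69400 MJ/h

liquid -47.1→78.4 °C: 306.22 kJ/kg
vaporisation at 78.4 °C: 841 kJ/kg
Δh = 306.22 + 841 = 1147.2 kJ/kg
Q = ṁ·Δh = 16.81 kg/s × 1147.2 kJ/kg = 19285 kJ/s
|Q| = 19285 kW = 69425 MJ/h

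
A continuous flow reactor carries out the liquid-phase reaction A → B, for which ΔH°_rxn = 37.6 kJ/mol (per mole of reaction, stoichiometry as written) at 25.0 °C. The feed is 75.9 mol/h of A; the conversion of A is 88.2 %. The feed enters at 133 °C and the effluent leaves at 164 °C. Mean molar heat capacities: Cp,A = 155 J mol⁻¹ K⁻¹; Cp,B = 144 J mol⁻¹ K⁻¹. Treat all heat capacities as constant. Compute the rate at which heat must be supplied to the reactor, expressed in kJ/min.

Q_in = 46.3 kJ/min

Extent of reaction ξ = 0.882 × 75.9 = 66.944 mol/h
Reaction term: ξ·ΔH°_rxn = 66.944 × 37.6 = 2517.1 kJ/h
Sensible, feed 133→25 °C: -1270.6 kJ/h
Outlet flows (mol/h): A 8.9562, B 66.944
Sensible, products 25→164 °C: 1532.9 kJ/h
Q = ΔH = 2779.4 kJ/h = 0.77206 kW
Heat supplied = 46.324 kJ/min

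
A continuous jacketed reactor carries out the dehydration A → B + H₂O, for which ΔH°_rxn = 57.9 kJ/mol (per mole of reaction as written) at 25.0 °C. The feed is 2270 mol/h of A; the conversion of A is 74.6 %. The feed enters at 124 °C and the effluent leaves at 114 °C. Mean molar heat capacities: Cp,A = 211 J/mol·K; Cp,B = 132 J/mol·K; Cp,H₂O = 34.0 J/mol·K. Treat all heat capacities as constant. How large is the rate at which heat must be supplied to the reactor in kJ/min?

Q_in = 1440 kJ/min

Extent of reaction ξ = 0.746 × 2270 = 1693.4 mol/h
Reaction term: ξ·ΔH°_rxn = 1693.4 × 57.9 = 98049 kJ/h
Sensible, feed 124→25 °C: -47418 kJ/h
Outlet flows (mol/h): A 576.58, B 1693.4, H₂O 1693.4
Sensible, products 25→114 °C: 35846 kJ/h
Q = ΔH = 86477 kJ/h = 24.021 kW
Heat supplied = 1441.3 kJ/min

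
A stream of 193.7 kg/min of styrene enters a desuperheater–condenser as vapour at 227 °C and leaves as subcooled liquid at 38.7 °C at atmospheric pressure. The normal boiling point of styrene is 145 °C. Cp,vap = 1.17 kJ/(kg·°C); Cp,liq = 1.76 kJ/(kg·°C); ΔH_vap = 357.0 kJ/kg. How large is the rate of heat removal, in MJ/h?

Q_c = 7440 MJ/h

vapour 227→145 °C: -95.94 kJ/kg
condensation at 145 °C: -357 kJ/kg
liquid 145→38.7 °C: -187.09 kJ/kg
Δh = -95.94 + -357 + -187.09 = -640.03 kJ/kg
Q = ṁ·Δh = 193.7 kg/min × -640.03 kJ/kg = -123970 kJ/min
|Q| = 2066.2 kW = 7438.4 MJ/h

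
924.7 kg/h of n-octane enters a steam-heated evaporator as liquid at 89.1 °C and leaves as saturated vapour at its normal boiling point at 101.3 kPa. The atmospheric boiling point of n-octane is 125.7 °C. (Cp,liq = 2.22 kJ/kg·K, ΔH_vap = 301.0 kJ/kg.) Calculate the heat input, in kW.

Q = 98.2 kW

liquid 89.1→125.7 °C: 81.252 kJ/kg
vaporisation at 125.7 °C: 301 kJ/kg
Δh = 81.252 + 301 = 382.25 kJ/kg
Q = ṁ·Δh = 924.7 kg/h × 382.25 kJ/kg = 353470 kJ/h
|Q| = 98.186 kW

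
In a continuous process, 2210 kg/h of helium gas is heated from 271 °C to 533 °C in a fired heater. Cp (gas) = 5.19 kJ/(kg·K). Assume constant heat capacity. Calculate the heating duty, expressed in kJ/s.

Q = 835 kJ/s

Q = ṁ·Cp·ΔT = 2210 × 5.19 × (533 − 271) = 3.0051e+06 kJ/h
Converting: 3.0051e+06 / 3600 s = 834.75 kW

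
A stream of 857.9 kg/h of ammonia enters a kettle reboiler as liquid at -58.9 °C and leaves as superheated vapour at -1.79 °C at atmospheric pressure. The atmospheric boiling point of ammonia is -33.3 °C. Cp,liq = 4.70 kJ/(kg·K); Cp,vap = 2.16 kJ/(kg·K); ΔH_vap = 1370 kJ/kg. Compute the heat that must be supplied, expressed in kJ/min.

Q = 22300 kJ/min

liquid -58.9→-33.3 °C: 120.32 kJ/kg
vaporisation at -33.3 °C: 1370 kJ/kg
vapour -33.3→-1.79 °C: 68.062 kJ/kg
Δh = 120.32 + 1370 + 68.062 = 1558.4 kJ/kg
Q = ṁ·Δh = 857.9 kg/h × 1558.4 kJ/kg = 1.3369e+06 kJ/h
|Q| = 371.37 kW = 22282 kJ/min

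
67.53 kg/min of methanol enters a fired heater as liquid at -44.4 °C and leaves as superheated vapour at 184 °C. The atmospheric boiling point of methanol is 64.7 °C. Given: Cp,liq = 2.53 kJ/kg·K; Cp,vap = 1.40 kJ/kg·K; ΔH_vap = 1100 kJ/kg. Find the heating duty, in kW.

Q = 1740 kW

liquid -44.4→64.7 °C: 276.02 kJ/kg
vaporisation at 64.7 °C: 1100 kJ/kg
vapour 64.7→184 °C: 167.02 kJ/kg
Δh = 276.02 + 1100 + 167.02 = 1543 kJ/kg
Q = ṁ·Δh = 67.53 kg/min × 1543 kJ/kg = 104200 kJ/min
|Q| = 1736.7 kW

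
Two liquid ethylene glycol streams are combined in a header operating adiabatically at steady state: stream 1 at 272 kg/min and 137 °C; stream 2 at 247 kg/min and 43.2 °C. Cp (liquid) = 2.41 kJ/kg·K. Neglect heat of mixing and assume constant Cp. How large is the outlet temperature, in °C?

T_out = 92.4 °C

No heat crosses the boundary, so H_out = H_in.
T_out = Σ ṁᵢCp,ᵢTᵢ / Σ ṁᵢCp,ᵢ
      = 115520 / 1250.8 = 92.359 °C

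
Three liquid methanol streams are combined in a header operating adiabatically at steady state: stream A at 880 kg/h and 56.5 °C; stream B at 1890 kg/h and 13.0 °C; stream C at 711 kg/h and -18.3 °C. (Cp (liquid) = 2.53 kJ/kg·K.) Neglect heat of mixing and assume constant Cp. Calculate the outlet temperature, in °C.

T_out = 17.6 °C

No heat crosses the boundary, so H_out = H_in.
T_out = Σ ṁᵢCp,ᵢTᵢ / Σ ṁᵢCp,ᵢ
      = 155040 / 8806.9 = 17.604 °C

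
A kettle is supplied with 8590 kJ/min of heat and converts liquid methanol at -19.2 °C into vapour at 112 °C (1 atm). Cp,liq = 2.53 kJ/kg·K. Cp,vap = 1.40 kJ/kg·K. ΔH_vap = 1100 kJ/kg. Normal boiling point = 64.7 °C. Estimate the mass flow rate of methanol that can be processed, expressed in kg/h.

Δh = 2.53×(64.7−-19.2) + 1100 + 1.40×(112−64.7) = 1378.5 kJ/kg
Q = 8590 kJ/min = 143.17 kJ/s = 515400 kJ/h
ṁ = Q/Δh = 515400 / 1378.5 = 373.89 kg/h

ṁ = 374 kg/h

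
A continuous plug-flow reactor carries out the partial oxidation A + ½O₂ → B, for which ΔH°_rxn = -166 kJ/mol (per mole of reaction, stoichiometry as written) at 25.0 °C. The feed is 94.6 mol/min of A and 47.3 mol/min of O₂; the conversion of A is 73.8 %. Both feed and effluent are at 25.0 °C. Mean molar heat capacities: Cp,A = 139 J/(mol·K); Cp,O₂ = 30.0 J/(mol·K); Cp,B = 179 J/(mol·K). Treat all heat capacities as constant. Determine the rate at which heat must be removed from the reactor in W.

Q_out = 193000 W

Extent of reaction ξ = 0.738 × 94.6 = 69.815 mol/min
Reaction term: ξ·ΔH°_rxn = 69.815 × -166 = -11589 kJ/min
Q = ΔH = -11589 kJ/min = -193.15 kW
Heat removed = 193150 W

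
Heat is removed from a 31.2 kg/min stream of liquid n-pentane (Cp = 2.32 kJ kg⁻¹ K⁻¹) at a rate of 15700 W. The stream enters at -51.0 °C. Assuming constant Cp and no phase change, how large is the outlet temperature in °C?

Q = 15700 W = 942 kJ/min
ΔT = Q/(ṁ·Cp) = 942/(31.2×2.32) = 13.014 K
T_out = -51.0 − 13.014 = -64.014 °C

T_out = -64.0 °C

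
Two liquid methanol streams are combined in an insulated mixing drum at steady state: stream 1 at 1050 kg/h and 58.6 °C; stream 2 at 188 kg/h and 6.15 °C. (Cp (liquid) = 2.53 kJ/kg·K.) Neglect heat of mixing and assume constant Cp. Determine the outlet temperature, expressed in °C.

T_out = 50.6 °C

No heat crosses the boundary, so H_out = H_in.
Σ ṁᵢCp,ᵢTᵢ = 1050×2.53×58.6 + 188×2.53×6.15 = 158600
Σ ṁᵢCp,ᵢ = 1050×2.53 + 188×2.53 = 3132.1
T_out = 158600 / 3132.1 = 50.635 °C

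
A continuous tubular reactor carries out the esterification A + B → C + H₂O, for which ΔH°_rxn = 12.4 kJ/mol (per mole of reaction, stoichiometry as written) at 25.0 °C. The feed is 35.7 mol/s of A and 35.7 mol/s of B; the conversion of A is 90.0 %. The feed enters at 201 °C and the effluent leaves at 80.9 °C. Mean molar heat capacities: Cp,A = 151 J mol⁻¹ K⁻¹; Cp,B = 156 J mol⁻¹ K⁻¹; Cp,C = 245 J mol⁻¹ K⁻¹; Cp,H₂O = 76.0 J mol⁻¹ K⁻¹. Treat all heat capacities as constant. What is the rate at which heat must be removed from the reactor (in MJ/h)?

Extent of reaction ξ = 0.900 × 35.7 = 32.13 mol/s
Reaction term: ξ·ΔH°_rxn = 32.13 × 12.4 = 398.41 kJ/s
Sensible, feed 201→25 °C: -1928.9 kJ/s
Outlet flows (mol/s): A 3.57, B 3.57, C 32.13, H₂O 32.13
Sensible, products 25→80.9 °C: 637.8 kJ/s
Q = ΔH = -892.73 kJ/s = -892.73 kW
Heat removed = 3213.8 MJ/h

Q_out = 3210 MJ/h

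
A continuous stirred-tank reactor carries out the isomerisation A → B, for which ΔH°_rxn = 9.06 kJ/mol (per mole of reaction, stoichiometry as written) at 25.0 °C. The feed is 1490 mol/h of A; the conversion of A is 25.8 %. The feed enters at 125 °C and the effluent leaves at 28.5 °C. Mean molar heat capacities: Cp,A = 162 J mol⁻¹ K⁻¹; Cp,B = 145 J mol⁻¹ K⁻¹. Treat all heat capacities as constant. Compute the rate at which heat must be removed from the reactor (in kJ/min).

Q_out = 331 kJ/min

Extent of reaction ξ = 0.258 × 1490 = 384.42 mol/h
Reaction term: ξ·ΔH°_rxn = 384.42 × 9.06 = 3482.8 kJ/h
Sensible, feed 125→25 °C: -24138 kJ/h
Outlet flows (mol/h): A 1105.6, B 384.42
Sensible, products 25→28.5 °C: 821.96 kJ/h
Q = ΔH = -19833 kJ/h = -5.5092 kW
Heat removed = 330.55 kJ/min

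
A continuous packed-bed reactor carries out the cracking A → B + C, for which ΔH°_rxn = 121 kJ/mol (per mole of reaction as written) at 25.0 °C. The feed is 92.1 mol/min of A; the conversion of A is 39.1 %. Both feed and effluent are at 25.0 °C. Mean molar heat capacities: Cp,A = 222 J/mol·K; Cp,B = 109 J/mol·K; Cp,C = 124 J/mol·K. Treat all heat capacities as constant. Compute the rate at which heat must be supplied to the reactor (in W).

Q_in = 72600 W

Extent of reaction ξ = 0.391 × 92.1 = 36.011 mol/min
Reaction term: ξ·ΔH°_rxn = 36.011 × 121 = 4357.3 kJ/min
Q = ΔH = 4357.3 kJ/min = 72.622 kW
Heat supplied = 72622 W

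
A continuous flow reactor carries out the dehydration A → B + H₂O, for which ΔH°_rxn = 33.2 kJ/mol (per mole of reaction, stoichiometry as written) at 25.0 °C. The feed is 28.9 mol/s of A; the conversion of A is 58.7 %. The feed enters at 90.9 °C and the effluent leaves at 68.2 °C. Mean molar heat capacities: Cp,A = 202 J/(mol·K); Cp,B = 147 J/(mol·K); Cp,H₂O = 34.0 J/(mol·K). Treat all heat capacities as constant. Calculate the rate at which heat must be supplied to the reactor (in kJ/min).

Q_in = 24900 kJ/min

Extent of reaction ξ = 0.587 × 28.9 = 16.964 mol/s
Reaction term: ξ·ΔH°_rxn = 16.964 × 33.2 = 563.21 kJ/s
Sensible, feed 90.9→25 °C: -384.71 kJ/s
Outlet flows (mol/s): A 11.936, B 16.964, H₂O 16.964
Sensible, products 25→68.2 °C: 236.8 kJ/s
Q = ΔH = 415.31 kJ/s = 415.31 kW
Heat supplied = 24918 kJ/min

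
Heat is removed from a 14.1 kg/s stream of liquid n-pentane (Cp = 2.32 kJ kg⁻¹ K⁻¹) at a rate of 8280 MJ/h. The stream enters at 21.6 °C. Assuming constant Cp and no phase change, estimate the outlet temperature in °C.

Q = 8280 MJ/h = 2300 kJ/s
ΔT = Q/(ṁ·Cp) = 2300/(14.1×2.32) = 70.311 K
T_out = 21.6 − 70.311 = -48.711 °C

T_out = -48.7 °C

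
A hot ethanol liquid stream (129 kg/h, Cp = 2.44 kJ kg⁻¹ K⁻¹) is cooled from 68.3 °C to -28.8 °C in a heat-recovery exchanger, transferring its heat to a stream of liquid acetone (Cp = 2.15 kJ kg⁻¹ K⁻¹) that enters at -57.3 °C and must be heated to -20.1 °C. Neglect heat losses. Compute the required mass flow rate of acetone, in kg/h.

Heat released by hot stream: Q = 129 × 2.44 × (68.3 − -28.8) = 30563 kJ/h
Energy balance on cold side (adiabatic exchanger): Q = ṁ_c·Cp_c·(T_c,out − T_c,in)
ṁ_c = 30563 / [2.15 × (-20.1 − -57.3)] = 382.14 kg/h

ṁ_c = 382 kg/h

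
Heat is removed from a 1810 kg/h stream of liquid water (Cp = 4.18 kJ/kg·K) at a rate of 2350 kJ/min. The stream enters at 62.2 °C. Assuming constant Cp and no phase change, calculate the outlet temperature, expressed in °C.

Q = 2350 kJ/min = 141000 kJ/h
ΔT = Q/(ṁ·Cp) = 141000/(1810×4.18) = 18.636 K
T_out = 62.2 − 18.636 = 43.564 °C

T_out = 43.6 °C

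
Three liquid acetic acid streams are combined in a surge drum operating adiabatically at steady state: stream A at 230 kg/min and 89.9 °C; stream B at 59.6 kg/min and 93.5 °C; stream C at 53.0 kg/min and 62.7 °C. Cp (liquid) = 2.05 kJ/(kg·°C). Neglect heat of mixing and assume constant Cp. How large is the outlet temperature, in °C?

T_out = 86.3 °C

No heat crosses the boundary, so H_out = H_in.
Σ ṁᵢCp,ᵢTᵢ = 230×2.05×89.9 + 59.6×2.05×93.5 + 53.0×2.05×62.7 = 60624
Σ ṁᵢCp,ᵢ = 230×2.05 + 59.6×2.05 + 53.0×2.05 = 702.33
T_out = 60624 / 702.33 = 86.318 °C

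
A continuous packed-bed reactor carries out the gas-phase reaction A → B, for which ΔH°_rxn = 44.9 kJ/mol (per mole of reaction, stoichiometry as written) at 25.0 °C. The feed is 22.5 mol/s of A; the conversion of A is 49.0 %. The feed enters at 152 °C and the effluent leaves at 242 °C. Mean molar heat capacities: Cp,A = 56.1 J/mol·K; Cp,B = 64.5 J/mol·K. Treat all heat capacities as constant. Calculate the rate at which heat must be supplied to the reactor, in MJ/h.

Extent of reaction ξ = 0.490 × 22.5 = 11.025 mol/s
Reaction term: ξ·ΔH°_rxn = 11.025 × 44.9 = 495.02 kJ/s
Sensible, feed 152→25 °C: -160.31 kJ/s
Outlet flows (mol/s): A 11.475, B 11.025
Sensible, products 25→242 °C: 294 kJ/s
Q = ΔH = 628.72 kJ/s = 628.72 kW
Heat supplied = 2263.4 MJ/h

Q_in = 2260 MJ/h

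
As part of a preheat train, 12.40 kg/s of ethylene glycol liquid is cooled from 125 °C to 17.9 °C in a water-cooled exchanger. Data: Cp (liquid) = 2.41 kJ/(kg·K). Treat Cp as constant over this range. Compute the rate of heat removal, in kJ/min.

Q = ṁ·Cp·ΔT = 12.40 × 2.41 × (17.9 − 125) = -3200.6 kJ/s
Cooling duty = 192030 kJ/min

Q_c = 192000 kJ/min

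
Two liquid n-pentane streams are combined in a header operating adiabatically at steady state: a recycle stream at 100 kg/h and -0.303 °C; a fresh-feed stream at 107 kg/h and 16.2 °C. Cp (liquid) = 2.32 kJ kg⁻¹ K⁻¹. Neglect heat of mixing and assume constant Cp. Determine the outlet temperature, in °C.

No heat crosses the boundary, so H_out = H_in.
Σ ṁᵢCp,ᵢTᵢ = 100×2.32×-0.303 + 107×2.32×16.2 = 3951.2
Σ ṁᵢCp,ᵢ = 100×2.32 + 107×2.32 = 480.24
T_out = 3951.2 / 480.24 = 8.2275 °C

T_out = 8.23 °C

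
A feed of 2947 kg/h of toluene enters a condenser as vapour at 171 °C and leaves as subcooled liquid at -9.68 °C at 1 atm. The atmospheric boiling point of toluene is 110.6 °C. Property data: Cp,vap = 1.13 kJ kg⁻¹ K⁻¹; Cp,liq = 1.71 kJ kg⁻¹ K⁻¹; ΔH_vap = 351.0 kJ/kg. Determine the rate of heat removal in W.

vapour 171→110.6 °C: -68.252 kJ/kg
condensation at 110.6 °C: -351 kJ/kg
liquid 110.6→-9.68 °C: -205.68 kJ/kg
Δh = -68.252 + -351 + -205.68 = -624.93 kJ/kg
Q = ṁ·Δh = 2947 kg/h × -624.93 kJ/kg = -1.8417e+06 kJ/h
|Q| = 511.58 kW = 511580 W

Q_c = 512000 W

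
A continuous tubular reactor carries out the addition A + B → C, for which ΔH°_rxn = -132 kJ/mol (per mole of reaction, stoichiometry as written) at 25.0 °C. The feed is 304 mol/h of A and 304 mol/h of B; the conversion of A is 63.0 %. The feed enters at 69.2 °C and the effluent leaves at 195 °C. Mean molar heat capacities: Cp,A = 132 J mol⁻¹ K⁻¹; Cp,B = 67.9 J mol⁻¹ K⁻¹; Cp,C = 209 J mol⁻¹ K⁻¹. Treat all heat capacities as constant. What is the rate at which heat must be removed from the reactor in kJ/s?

Extent of reaction ξ = 0.630 × 304 = 191.52 mol/h
Reaction term: ξ·ΔH°_rxn = 191.52 × -132 = -25281 kJ/h
Sensible, feed 69.2→25 °C: -2686 kJ/h
Outlet flows (mol/h): A 112.48, B 112.48, C 191.52
Sensible, products 25→195 °C: 10627 kJ/h
Q = ΔH = -17340 kJ/h = -4.8165 kW
Heat removed = 4.8165 kJ/s

Q_out = 4.82 kJ/s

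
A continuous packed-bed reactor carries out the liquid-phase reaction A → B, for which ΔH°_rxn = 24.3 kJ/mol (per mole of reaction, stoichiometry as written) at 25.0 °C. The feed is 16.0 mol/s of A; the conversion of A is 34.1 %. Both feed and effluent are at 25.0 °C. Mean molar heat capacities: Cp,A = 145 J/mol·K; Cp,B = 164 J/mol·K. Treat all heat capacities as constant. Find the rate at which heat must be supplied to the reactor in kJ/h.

Extent of reaction ξ = 0.341 × 16.0 = 5.456 mol/s
Reaction term: ξ·ΔH°_rxn = 5.456 × 24.3 = 132.58 kJ/s
Q = ΔH = 132.58 kJ/s = 132.58 kW
Heat supplied = 477290 kJ/h

Q_in = 477000 kJ/h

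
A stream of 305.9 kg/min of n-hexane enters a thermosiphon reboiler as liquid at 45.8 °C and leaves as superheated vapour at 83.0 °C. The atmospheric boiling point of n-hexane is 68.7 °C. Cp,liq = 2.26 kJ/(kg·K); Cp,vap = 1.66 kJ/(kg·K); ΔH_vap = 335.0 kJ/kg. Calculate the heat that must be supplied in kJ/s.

Q = 2090 kJ/s

liquid 45.8→68.7 °C: 51.754 kJ/kg
vaporisation at 68.7 °C: 335 kJ/kg
vapour 68.7→83.0 °C: 23.738 kJ/kg
Δh = 51.754 + 335 + 23.738 = 410.49 kJ/kg
Q = ṁ·Δh = 305.9 kg/min × 410.49 kJ/kg = 125570 kJ/min
|Q| = 2092.8 kW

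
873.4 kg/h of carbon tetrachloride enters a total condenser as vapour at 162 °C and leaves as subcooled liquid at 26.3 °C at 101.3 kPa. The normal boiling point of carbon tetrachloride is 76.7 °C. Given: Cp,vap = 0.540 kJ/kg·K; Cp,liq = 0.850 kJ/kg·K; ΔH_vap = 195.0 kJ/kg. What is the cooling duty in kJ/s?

vapour 162→76.7 °C: -46.062 kJ/kg
condensation at 76.7 °C: -195 kJ/kg
liquid 76.7→26.3 °C: -42.84 kJ/kg
Δh = -46.062 + -195 + -42.84 = -283.9 kJ/kg
Q = ṁ·Δh = 873.4 kg/h × -283.9 kJ/kg = -247960 kJ/h
|Q| = 68.878 kW

Q_c = 68.9 kJ/s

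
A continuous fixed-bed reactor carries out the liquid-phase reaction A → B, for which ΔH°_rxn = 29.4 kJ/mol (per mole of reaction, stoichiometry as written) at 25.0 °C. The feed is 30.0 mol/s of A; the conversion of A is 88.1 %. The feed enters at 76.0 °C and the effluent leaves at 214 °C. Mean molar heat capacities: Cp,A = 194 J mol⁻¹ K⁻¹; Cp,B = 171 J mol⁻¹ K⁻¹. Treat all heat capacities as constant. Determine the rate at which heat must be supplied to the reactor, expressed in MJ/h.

Extent of reaction ξ = 0.881 × 30.0 = 26.43 mol/s
Reaction term: ξ·ΔH°_rxn = 26.43 × 29.4 = 777.04 kJ/s
Sensible, feed 76.0→25 °C: -296.82 kJ/s
Outlet flows (mol/s): A 3.57, B 26.43
Sensible, products 25→214 °C: 985.09 kJ/s
Q = ΔH = 1465.3 kJ/s = 1465.3 kW
Heat supplied = 5275.1 MJ/h

Q_in = 5280 MJ/h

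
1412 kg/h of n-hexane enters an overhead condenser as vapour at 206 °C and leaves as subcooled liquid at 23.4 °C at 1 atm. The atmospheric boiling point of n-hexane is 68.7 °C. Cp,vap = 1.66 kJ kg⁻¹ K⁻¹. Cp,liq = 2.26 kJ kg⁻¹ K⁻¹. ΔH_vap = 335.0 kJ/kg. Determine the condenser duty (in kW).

vapour 206→68.7 °C: -227.92 kJ/kg
condensation at 68.7 °C: -335 kJ/kg
liquid 68.7→23.4 °C: -102.38 kJ/kg
Δh = -227.92 + -335 + -102.38 = -665.3 kJ/kg
Q = ṁ·Δh = 1412 kg/h × -665.3 kJ/kg = -939400 kJ/h
|Q| = 260.94 kW

Q_c = 261 kW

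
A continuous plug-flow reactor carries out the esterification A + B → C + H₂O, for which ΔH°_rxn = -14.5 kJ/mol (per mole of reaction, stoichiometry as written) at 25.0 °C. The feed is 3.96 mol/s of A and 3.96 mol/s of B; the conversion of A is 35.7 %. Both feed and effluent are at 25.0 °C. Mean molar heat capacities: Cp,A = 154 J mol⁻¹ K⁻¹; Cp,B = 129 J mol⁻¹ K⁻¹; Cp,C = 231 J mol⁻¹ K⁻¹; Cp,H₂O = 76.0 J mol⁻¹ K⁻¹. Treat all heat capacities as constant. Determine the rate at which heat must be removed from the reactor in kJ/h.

Extent of reaction ξ = 0.357 × 3.96 = 1.4137 mol/s
Reaction term: ξ·ΔH°_rxn = 1.4137 × -14.5 = -20.499 kJ/s
Q = ΔH = -20.499 kJ/s = -20.499 kW
Heat removed = 73796 kJ/h

Q_out = 73800 kJ/h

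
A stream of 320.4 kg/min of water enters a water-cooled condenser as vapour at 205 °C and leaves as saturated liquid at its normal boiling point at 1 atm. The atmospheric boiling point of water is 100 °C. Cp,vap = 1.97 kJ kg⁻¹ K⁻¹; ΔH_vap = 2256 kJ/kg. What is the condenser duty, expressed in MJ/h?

vapour 205→100 °C: -206.85 kJ/kg
condensation at 100 °C: -2256 kJ/kg
Δh = -206.85 + -2256 = -2462.8 kJ/kg
Q = ṁ·Δh = 320.4 kg/min × -2462.8 kJ/kg = -789100 kJ/min
|Q| = 13152 kW = 47346 MJ/h

Q_c = 47300 MJ/h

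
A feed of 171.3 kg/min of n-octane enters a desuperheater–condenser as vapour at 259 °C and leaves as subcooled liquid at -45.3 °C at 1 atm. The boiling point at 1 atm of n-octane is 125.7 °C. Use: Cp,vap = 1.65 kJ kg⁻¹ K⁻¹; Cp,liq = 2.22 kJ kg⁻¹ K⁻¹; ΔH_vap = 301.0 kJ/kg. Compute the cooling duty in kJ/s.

Q_c = 2570 kJ/s

vapour 259→125.7 °C: -219.94 kJ/kg
condensation at 125.7 °C: -301 kJ/kg
liquid 125.7→-45.3 °C: -379.62 kJ/kg
Δh = -219.94 + -301 + -379.62 = -900.57 kJ/kg
Q = ṁ·Δh = 171.3 kg/min × -900.57 kJ/kg = -154270 kJ/min
|Q| = 2571.1 kW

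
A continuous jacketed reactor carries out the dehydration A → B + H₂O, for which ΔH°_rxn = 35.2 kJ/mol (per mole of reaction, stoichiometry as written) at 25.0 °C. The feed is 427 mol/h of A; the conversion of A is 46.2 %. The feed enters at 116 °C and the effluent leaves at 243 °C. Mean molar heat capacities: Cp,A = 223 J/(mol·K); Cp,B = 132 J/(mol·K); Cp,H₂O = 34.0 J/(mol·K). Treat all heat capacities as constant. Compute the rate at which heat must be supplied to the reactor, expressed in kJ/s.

Q_in = 4.61 kJ/s

Extent of reaction ξ = 0.462 × 427 = 197.27 mol/h
Reaction term: ξ·ΔH°_rxn = 197.27 × 35.2 = 6944 kJ/h
Sensible, feed 116→25 °C: -8665.1 kJ/h
Outlet flows (mol/h): A 229.73, B 197.27, H₂O 197.27
Sensible, products 25→243 °C: 18307 kJ/h
Q = ΔH = 16586 kJ/h = 4.6072 kW
Heat supplied = 4.6072 kJ/s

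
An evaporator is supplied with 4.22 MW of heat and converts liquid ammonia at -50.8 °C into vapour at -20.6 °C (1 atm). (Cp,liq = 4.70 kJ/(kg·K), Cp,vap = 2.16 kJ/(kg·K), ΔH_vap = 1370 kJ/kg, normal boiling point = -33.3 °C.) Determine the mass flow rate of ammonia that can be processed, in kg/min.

Δh = 4.70×(-33.3−-50.8) + 1370 + 2.16×(-20.6−-33.3) = 1479.7 kJ/kg
Q = 4.22 MW = 4220 kJ/s = 253200 kJ/min
ṁ = Q/Δh = 253200 / 1479.7 = 171.12 kg/min

ṁ = 171 kg/min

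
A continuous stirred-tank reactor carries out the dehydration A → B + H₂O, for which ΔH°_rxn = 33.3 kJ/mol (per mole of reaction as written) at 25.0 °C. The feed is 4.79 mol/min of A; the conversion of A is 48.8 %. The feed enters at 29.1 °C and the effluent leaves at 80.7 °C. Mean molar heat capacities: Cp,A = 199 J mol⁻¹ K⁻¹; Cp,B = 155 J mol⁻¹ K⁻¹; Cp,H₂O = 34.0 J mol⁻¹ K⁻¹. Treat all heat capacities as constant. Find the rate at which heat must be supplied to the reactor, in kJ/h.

Q_in = 7540 kJ/h

Extent of reaction ξ = 0.488 × 4.79 = 2.3375 mol/min
Reaction term: ξ·ΔH°_rxn = 2.3375 × 33.3 = 77.839 kJ/min
Sensible, feed 29.1→25 °C: -3.9082 kJ/min
Outlet flows (mol/min): A 2.4525, B 2.3375, H₂O 2.3375
Sensible, products 25→80.7 °C: 51.792 kJ/min
Q = ΔH = 125.72 kJ/min = 2.0954 kW
Heat supplied = 7543.4 kJ/h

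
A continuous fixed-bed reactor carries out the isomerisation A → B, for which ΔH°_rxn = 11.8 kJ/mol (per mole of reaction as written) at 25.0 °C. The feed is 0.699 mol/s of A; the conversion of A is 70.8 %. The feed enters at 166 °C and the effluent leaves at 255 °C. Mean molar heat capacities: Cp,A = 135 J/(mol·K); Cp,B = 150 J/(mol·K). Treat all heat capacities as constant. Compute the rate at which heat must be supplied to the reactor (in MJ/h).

Extent of reaction ξ = 0.708 × 0.699 = 0.49489 mol/s
Reaction term: ξ·ΔH°_rxn = 0.49489 × 11.8 = 5.8397 kJ/s
Sensible, feed 166→25 °C: -13.305 kJ/s
Outlet flows (mol/s): A 0.20411, B 0.49489
Sensible, products 25→255 °C: 23.411 kJ/s
Q = ΔH = 15.946 kJ/s = 15.946 kW
Heat supplied = 57.404 MJ/h

Q_in = 57.4 MJ/h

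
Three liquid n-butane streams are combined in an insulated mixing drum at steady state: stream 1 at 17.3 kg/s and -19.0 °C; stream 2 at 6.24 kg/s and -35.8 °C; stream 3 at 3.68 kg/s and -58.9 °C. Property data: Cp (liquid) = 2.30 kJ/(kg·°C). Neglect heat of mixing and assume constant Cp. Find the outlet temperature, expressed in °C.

T_out = -28.2 °C

Energy balance with Q = 0: Σ ṁᵢCp,ᵢ(T_out − Tᵢ) = 0
Σ ṁᵢCp,ᵢTᵢ = 17.3×2.30×-19.0 + 6.24×2.30×-35.8 + 3.68×2.30×-58.9 = -1768.3
Σ ṁᵢCp,ᵢ = 17.3×2.30 + 6.24×2.30 + 3.68×2.30 = 62.606
T_out = -1768.3 / 62.606 = -28.246 °C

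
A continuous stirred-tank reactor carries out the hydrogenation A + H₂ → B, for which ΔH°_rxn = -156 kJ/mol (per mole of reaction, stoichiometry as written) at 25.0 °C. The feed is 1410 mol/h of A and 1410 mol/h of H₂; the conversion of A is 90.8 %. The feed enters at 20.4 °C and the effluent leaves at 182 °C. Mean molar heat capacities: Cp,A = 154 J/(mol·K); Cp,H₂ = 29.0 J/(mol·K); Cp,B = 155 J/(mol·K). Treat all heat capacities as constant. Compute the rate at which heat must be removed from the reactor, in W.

Extent of reaction ξ = 0.908 × 1410 = 1280.3 mol/h
Reaction term: ξ·ΔH°_rxn = 1280.3 × -156 = -199720 kJ/h
Sensible, feed 20.4→25 °C: 1186.9 kJ/h
Outlet flows (mol/h): A 129.72, H₂ 129.72, B 1280.3
Sensible, products 25→182 °C: 34883 kJ/h
Q = ΔH = -163650 kJ/h = -45.459 kW
Heat removed = 45459 W

Q_out = 45500 W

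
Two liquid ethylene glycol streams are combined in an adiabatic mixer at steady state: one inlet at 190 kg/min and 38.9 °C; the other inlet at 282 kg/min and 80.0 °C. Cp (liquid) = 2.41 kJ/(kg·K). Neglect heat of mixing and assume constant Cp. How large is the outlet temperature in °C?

T_out = 63.5 °C

Energy balance with Q = 0: Σ ṁᵢCp,ᵢ(T_out − Tᵢ) = 0
T_out = Σ ṁᵢCp,ᵢTᵢ / Σ ṁᵢCp,ᵢ
      = 72182 / 1137.5 = 63.456 °C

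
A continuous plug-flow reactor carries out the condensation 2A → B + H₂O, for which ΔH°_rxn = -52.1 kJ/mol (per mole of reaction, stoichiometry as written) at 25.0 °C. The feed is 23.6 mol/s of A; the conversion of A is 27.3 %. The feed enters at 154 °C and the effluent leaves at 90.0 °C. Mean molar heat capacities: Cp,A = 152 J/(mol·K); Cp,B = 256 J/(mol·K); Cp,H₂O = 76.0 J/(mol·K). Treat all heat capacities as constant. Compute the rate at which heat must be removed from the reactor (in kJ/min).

Q_out = 23500 kJ/min

Extent of reaction ξ = 0.273 × 23.6 / 2 = 3.2214 mol/s
Reaction term: ξ·ΔH°_rxn = 3.2214 × -52.1 = -167.83 kJ/s
Sensible, feed 154→25 °C: -462.75 kJ/s
Outlet flows (mol/s): A 17.157, B 3.2214, H₂O 3.2214
Sensible, products 25→90.0 °C: 239.03 kJ/s
Q = ΔH = -391.55 kJ/s = -391.55 kW
Heat removed = 23493 kJ/min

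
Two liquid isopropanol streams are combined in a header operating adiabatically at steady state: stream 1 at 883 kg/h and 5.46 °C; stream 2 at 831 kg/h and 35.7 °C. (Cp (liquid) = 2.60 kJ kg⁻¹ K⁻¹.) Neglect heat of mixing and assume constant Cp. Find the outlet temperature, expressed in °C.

Adiabatic, steady state ⇒ Σ ṁᵢCp,ᵢ(T_out − Tᵢ) = 0
Σ ṁᵢCp,ᵢTᵢ = 883×2.60×5.46 + 831×2.60×35.7 = 89668
Σ ṁᵢCp,ᵢ = 883×2.60 + 831×2.60 = 4456.4
T_out = 89668 / 4456.4 = 20.121 °C

T_out = 20.1 °C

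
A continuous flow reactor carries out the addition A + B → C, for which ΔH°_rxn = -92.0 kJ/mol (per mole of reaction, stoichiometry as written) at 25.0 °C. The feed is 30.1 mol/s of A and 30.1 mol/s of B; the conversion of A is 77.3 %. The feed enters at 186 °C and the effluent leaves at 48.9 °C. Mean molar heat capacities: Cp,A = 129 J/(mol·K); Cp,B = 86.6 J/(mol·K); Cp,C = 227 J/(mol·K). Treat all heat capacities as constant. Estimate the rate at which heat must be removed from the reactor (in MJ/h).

Extent of reaction ξ = 0.773 × 30.1 = 23.267 mol/s
Reaction term: ξ·ΔH°_rxn = 23.267 × -92.0 = -2140.6 kJ/s
Sensible, feed 186→25 °C: -1044.8 kJ/s
Outlet flows (mol/s): A 6.8327, B 6.8327, C 23.267
Sensible, products 25→48.9 °C: 161.44 kJ/s
Q = ΔH = -3024 kJ/s = -3024 kW
Heat removed = 10886 MJ/h

Q_out = 10900 MJ/h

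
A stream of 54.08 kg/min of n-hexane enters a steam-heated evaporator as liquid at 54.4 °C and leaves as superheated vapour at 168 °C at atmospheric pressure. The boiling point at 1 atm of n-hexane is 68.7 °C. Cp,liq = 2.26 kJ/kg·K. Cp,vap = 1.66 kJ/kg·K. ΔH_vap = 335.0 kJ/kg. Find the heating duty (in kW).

liquid 54.4→68.7 °C: 32.318 kJ/kg
vaporisation at 68.7 °C: 335 kJ/kg
vapour 68.7→168 °C: 164.84 kJ/kg
Δh = 32.318 + 335 + 164.84 = 532.16 kJ/kg
Q = ṁ·Δh = 54.08 kg/min × 532.16 kJ/kg = 28779 kJ/min
|Q| = 479.65 kW

Q = 480 kW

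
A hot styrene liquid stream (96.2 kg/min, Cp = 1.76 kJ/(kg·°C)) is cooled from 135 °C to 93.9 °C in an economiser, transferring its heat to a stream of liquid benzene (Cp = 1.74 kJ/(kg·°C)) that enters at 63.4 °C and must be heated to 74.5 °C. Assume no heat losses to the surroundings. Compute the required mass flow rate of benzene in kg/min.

Heat released by hot stream: Q = 96.2 × 1.76 × (135 − 93.9) = 6958.7 kJ/min
Energy balance on cold side (adiabatic exchanger): Q = ṁ_c·Cp_c·(T_c,out − T_c,in)
ṁ_c = 6958.7 / [1.74 × (74.5 − 63.4)] = 360.29 kg/min

ṁ_c = 360 kg/min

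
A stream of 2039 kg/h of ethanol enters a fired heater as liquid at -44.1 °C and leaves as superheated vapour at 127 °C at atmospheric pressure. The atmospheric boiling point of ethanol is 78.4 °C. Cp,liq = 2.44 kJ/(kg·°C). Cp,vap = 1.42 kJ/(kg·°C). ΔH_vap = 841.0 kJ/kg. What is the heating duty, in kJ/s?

liquid -44.1→78.4 °C: 298.9 kJ/kg
vaporisation at 78.4 °C: 841 kJ/kg
vapour 78.4→127 °C: 69.012 kJ/kg
Δh = 298.9 + 841 + 69.012 = 1208.9 kJ/kg
Q = ṁ·Δh = 2039 kg/h × 1208.9 kJ/kg = 2.465e+06 kJ/h
|Q| = 684.71 kW

Q = 685 kJ/s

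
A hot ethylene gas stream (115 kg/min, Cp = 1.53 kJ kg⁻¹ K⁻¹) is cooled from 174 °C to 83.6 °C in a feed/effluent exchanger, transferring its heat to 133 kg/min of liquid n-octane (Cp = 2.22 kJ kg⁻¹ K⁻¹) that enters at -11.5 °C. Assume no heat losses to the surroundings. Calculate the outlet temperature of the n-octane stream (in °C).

Heat released by hot stream: Q = 115 × 1.53 × (174 − 83.6) = 15906 kJ/min
Energy balance on cold side (adiabatic exchanger): Q = ṁ_c·Cp_c·(T_c,out − T_c,in)
T_c,out = -11.5 + 15906/(133 × 2.22) = 42.371 °C

T_c,out = 42.4 °C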